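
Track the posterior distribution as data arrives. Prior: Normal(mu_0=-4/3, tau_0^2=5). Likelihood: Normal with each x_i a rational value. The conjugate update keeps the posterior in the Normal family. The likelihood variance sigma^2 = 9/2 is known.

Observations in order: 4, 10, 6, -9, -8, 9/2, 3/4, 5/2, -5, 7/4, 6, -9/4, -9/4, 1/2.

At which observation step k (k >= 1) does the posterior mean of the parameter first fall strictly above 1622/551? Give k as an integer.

obs 1: x=4 → posterior Normal(28/19, 45/19)
obs 2: x=10 → posterior Normal(128/29, 45/29)
obs 3: x=6 → posterior Normal(188/39, 15/13)
obs 4: x=-9 → posterior Normal(2, 45/49)
obs 5: x=-8 → posterior Normal(18/59, 45/59)
obs 6: x=9/2 → posterior Normal(21/23, 15/23)
obs 7: x=3/4 → posterior Normal(141/158, 45/79)
obs 8: x=5/2 → posterior Normal(191/178, 45/89)
obs 9: x=-5 → posterior Normal(91/198, 5/11)
obs 10: x=7/4 → posterior Normal(63/109, 45/109)
obs 11: x=6 → posterior Normal(123/119, 45/119)
obs 12: x=-9/4 → posterior Normal(67/86, 15/43)
obs 13: x=-9/4 → posterior Normal(78/139, 45/139)
obs 14: x=1/2 → posterior Normal(83/149, 45/149)

k = 2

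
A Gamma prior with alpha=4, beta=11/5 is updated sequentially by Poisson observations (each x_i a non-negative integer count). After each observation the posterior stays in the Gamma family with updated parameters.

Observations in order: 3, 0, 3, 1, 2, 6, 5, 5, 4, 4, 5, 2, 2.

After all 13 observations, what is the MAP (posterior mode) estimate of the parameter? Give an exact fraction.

obs 1: x=3 → posterior Gamma(7, 16/5)
obs 2: x=0 → posterior Gamma(7, 21/5)
obs 3: x=3 → posterior Gamma(10, 26/5)
obs 4: x=1 → posterior Gamma(11, 31/5)
obs 5: x=2 → posterior Gamma(13, 36/5)
obs 6: x=6 → posterior Gamma(19, 41/5)
obs 7: x=5 → posterior Gamma(24, 46/5)
obs 8: x=5 → posterior Gamma(29, 51/5)
obs 9: x=4 → posterior Gamma(33, 56/5)
obs 10: x=4 → posterior Gamma(37, 61/5)
obs 11: x=5 → posterior Gamma(42, 66/5)
obs 12: x=2 → posterior Gamma(44, 71/5)
obs 13: x=2 → posterior Gamma(46, 76/5)

225/76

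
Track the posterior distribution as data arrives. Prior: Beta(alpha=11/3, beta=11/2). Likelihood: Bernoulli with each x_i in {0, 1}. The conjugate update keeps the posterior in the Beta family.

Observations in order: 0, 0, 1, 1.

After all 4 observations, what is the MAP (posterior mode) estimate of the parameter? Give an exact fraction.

obs 1: x=0 → posterior Beta(11/3, 13/2)
obs 2: x=0 → posterior Beta(11/3, 15/2)
obs 3: x=1 → posterior Beta(14/3, 15/2)
obs 4: x=1 → posterior Beta(17/3, 15/2)

28/67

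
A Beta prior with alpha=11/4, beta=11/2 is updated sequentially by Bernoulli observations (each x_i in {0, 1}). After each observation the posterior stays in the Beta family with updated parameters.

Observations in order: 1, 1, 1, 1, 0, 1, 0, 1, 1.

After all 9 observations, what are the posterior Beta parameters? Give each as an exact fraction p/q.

alpha=39/4, beta=15/2

obs 1: x=1 → posterior Beta(15/4, 11/2)
obs 2: x=1 → posterior Beta(19/4, 11/2)
obs 3: x=1 → posterior Beta(23/4, 11/2)
obs 4: x=1 → posterior Beta(27/4, 11/2)
obs 5: x=0 → posterior Beta(27/4, 13/2)
obs 6: x=1 → posterior Beta(31/4, 13/2)
obs 7: x=0 → posterior Beta(31/4, 15/2)
obs 8: x=1 → posterior Beta(35/4, 15/2)
obs 9: x=1 → posterior Beta(39/4, 15/2)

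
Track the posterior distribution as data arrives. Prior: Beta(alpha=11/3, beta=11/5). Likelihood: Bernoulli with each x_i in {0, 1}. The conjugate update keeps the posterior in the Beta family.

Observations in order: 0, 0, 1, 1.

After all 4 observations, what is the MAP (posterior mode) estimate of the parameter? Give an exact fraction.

35/59

obs 1: x=0 → posterior Beta(11/3, 16/5)
obs 2: x=0 → posterior Beta(11/3, 21/5)
obs 3: x=1 → posterior Beta(14/3, 21/5)
obs 4: x=1 → posterior Beta(17/3, 21/5)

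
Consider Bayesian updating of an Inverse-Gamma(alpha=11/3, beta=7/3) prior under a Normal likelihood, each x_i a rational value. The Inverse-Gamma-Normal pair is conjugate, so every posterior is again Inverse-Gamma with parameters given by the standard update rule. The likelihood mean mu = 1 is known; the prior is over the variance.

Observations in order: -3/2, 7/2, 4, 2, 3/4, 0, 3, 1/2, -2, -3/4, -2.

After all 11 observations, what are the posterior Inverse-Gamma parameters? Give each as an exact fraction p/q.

obs 1: x=-3/2 → posterior Inverse-Gamma(25/6, 131/24)
obs 2: x=7/2 → posterior Inverse-Gamma(14/3, 103/12)
obs 3: x=4 → posterior Inverse-Gamma(31/6, 157/12)
obs 4: x=2 → posterior Inverse-Gamma(17/3, 163/12)
obs 5: x=3/4 → posterior Inverse-Gamma(37/6, 1307/96)
obs 6: x=0 → posterior Inverse-Gamma(20/3, 1355/96)
obs 7: x=3 → posterior Inverse-Gamma(43/6, 1547/96)
obs 8: x=1/2 → posterior Inverse-Gamma(23/3, 1559/96)
obs 9: x=-2 → posterior Inverse-Gamma(49/6, 1991/96)
obs 10: x=-3/4 → posterior Inverse-Gamma(26/3, 1069/48)
obs 11: x=-2 → posterior Inverse-Gamma(55/6, 1285/48)

alpha=55/6, beta=1285/48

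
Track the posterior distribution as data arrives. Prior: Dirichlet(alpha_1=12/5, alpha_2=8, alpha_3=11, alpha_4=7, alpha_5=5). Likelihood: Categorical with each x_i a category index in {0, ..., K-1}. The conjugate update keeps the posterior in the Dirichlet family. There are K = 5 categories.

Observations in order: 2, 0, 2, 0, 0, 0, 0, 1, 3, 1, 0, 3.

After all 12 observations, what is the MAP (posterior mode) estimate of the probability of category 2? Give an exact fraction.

30/101

obs 1: x=2 → posterior Dirichlet(12/5, 8, 12, 7, 5)
obs 2: x=0 → posterior Dirichlet(17/5, 8, 12, 7, 5)
obs 3: x=2 → posterior Dirichlet(17/5, 8, 13, 7, 5)
obs 4: x=0 → posterior Dirichlet(22/5, 8, 13, 7, 5)
obs 5: x=0 → posterior Dirichlet(27/5, 8, 13, 7, 5)
obs 6: x=0 → posterior Dirichlet(32/5, 8, 13, 7, 5)
obs 7: x=0 → posterior Dirichlet(37/5, 8, 13, 7, 5)
obs 8: x=1 → posterior Dirichlet(37/5, 9, 13, 7, 5)
obs 9: x=3 → posterior Dirichlet(37/5, 9, 13, 8, 5)
obs 10: x=1 → posterior Dirichlet(37/5, 10, 13, 8, 5)
obs 11: x=0 → posterior Dirichlet(42/5, 10, 13, 8, 5)
obs 12: x=3 → posterior Dirichlet(42/5, 10, 13, 9, 5)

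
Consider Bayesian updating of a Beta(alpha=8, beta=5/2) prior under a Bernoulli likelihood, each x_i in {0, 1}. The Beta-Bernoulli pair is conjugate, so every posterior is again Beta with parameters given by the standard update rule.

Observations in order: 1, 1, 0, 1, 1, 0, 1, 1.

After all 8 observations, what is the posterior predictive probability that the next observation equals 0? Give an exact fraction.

obs 1: x=1 → posterior Beta(9, 5/2)
obs 2: x=1 → posterior Beta(10, 5/2)
obs 3: x=0 → posterior Beta(10, 7/2)
obs 4: x=1 → posterior Beta(11, 7/2)
obs 5: x=1 → posterior Beta(12, 7/2)
obs 6: x=0 → posterior Beta(12, 9/2)
obs 7: x=1 → posterior Beta(13, 9/2)
obs 8: x=1 → posterior Beta(14, 9/2)

9/37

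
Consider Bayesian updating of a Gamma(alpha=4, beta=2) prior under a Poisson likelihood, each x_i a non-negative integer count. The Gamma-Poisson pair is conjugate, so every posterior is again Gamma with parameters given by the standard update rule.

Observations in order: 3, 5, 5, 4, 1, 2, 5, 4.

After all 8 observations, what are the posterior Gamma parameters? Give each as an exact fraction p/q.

alpha=33, beta=10

obs 1: x=3 → posterior Gamma(7, 3)
obs 2: x=5 → posterior Gamma(12, 4)
obs 3: x=5 → posterior Gamma(17, 5)
obs 4: x=4 → posterior Gamma(21, 6)
obs 5: x=1 → posterior Gamma(22, 7)
obs 6: x=2 → posterior Gamma(24, 8)
obs 7: x=5 → posterior Gamma(29, 9)
obs 8: x=4 → posterior Gamma(33, 10)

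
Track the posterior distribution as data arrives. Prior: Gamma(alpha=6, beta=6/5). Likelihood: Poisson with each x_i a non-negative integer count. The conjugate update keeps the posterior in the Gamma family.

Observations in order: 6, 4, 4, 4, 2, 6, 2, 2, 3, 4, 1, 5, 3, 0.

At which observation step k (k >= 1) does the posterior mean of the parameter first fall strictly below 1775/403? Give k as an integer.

obs 1: x=6 → posterior Gamma(12, 11/5)
obs 2: x=4 → posterior Gamma(16, 16/5)
obs 3: x=4 → posterior Gamma(20, 21/5)
obs 4: x=4 → posterior Gamma(24, 26/5)
obs 5: x=2 → posterior Gamma(26, 31/5)
obs 6: x=6 → posterior Gamma(32, 36/5)
obs 7: x=2 → posterior Gamma(34, 41/5)
obs 8: x=2 → posterior Gamma(36, 46/5)
obs 9: x=3 → posterior Gamma(39, 51/5)
obs 10: x=4 → posterior Gamma(43, 56/5)
obs 11: x=1 → posterior Gamma(44, 61/5)
obs 12: x=5 → posterior Gamma(49, 66/5)
obs 13: x=3 → posterior Gamma(52, 71/5)
obs 14: x=0 → posterior Gamma(52, 76/5)

k = 5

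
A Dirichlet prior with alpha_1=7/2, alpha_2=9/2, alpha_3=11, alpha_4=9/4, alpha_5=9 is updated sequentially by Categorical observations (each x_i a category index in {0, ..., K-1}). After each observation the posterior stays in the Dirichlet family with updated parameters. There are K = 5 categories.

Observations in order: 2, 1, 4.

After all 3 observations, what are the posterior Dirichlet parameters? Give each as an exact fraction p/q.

alpha_1=7/2, alpha_2=11/2, alpha_3=12, alpha_4=9/4, alpha_5=10

obs 1: x=2 → posterior Dirichlet(7/2, 9/2, 12, 9/4, 9)
obs 2: x=1 → posterior Dirichlet(7/2, 11/2, 12, 9/4, 9)
obs 3: x=4 → posterior Dirichlet(7/2, 11/2, 12, 9/4, 10)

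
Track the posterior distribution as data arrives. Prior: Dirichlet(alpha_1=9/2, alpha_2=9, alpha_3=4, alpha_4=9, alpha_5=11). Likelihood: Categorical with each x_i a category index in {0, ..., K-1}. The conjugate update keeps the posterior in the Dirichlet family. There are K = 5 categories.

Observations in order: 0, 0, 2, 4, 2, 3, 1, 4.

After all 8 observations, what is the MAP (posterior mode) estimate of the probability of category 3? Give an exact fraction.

2/9

obs 1: x=0 → posterior Dirichlet(11/2, 9, 4, 9, 11)
obs 2: x=0 → posterior Dirichlet(13/2, 9, 4, 9, 11)
obs 3: x=2 → posterior Dirichlet(13/2, 9, 5, 9, 11)
obs 4: x=4 → posterior Dirichlet(13/2, 9, 5, 9, 12)
obs 5: x=2 → posterior Dirichlet(13/2, 9, 6, 9, 12)
obs 6: x=3 → posterior Dirichlet(13/2, 9, 6, 10, 12)
obs 7: x=1 → posterior Dirichlet(13/2, 10, 6, 10, 12)
obs 8: x=4 → posterior Dirichlet(13/2, 10, 6, 10, 13)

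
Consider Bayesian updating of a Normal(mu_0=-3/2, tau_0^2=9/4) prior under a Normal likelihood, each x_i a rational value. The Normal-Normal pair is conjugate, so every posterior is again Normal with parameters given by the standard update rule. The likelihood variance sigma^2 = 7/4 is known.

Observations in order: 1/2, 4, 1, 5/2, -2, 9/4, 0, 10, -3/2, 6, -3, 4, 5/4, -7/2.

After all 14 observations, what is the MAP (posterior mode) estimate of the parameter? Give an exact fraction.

obs 1: x=1/2 → posterior Normal(-3/8, 63/64)
obs 2: x=4 → posterior Normal(6/5, 63/100)
obs 3: x=1 → posterior Normal(39/34, 63/136)
obs 4: x=5/2 → posterior Normal(123/86, 63/172)
obs 5: x=-2 → posterior Normal(87/104, 63/208)
obs 6: x=9/4 → posterior Normal(255/244, 63/244)
obs 7: x=0 → posterior Normal(51/56, 9/40)
obs 8: x=10 → posterior Normal(615/316, 63/316)
obs 9: x=-3/2 → posterior Normal(51/32, 63/352)
obs 10: x=6 → posterior Normal(777/388, 63/388)
obs 11: x=-3 → posterior Normal(669/424, 63/424)
obs 12: x=4 → posterior Normal(813/460, 63/460)
obs 13: x=5/4 → posterior Normal(429/248, 63/496)
obs 14: x=-7/2 → posterior Normal(183/133, 9/76)

183/133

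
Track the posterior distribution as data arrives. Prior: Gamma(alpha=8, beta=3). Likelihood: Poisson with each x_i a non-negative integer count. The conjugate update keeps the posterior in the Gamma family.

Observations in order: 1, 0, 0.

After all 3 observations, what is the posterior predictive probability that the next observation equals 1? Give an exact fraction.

obs 1: x=1 → posterior Gamma(9, 4)
obs 2: x=0 → posterior Gamma(9, 5)
obs 3: x=0 → posterior Gamma(9, 6)

90699264/282475249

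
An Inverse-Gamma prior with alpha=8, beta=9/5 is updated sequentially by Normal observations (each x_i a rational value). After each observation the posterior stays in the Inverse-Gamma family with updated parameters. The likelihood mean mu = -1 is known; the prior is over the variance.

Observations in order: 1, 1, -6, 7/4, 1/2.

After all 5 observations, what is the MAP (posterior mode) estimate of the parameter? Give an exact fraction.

3713/1840

obs 1: x=1 → posterior Inverse-Gamma(17/2, 19/5)
obs 2: x=1 → posterior Inverse-Gamma(9, 29/5)
obs 3: x=-6 → posterior Inverse-Gamma(19/2, 183/10)
obs 4: x=7/4 → posterior Inverse-Gamma(10, 3533/160)
obs 5: x=1/2 → posterior Inverse-Gamma(21/2, 3713/160)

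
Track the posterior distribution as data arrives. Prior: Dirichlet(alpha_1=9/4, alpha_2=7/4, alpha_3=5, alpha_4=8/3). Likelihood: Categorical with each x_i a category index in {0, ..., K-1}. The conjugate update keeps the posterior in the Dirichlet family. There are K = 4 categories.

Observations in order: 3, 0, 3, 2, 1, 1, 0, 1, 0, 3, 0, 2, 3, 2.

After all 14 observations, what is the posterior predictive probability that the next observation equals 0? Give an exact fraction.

75/308

obs 1: x=3 → posterior Dirichlet(9/4, 7/4, 5, 11/3)
obs 2: x=0 → posterior Dirichlet(13/4, 7/4, 5, 11/3)
obs 3: x=3 → posterior Dirichlet(13/4, 7/4, 5, 14/3)
obs 4: x=2 → posterior Dirichlet(13/4, 7/4, 6, 14/3)
obs 5: x=1 → posterior Dirichlet(13/4, 11/4, 6, 14/3)
obs 6: x=1 → posterior Dirichlet(13/4, 15/4, 6, 14/3)
obs 7: x=0 → posterior Dirichlet(17/4, 15/4, 6, 14/3)
obs 8: x=1 → posterior Dirichlet(17/4, 19/4, 6, 14/3)
obs 9: x=0 → posterior Dirichlet(21/4, 19/4, 6, 14/3)
obs 10: x=3 → posterior Dirichlet(21/4, 19/4, 6, 17/3)
obs 11: x=0 → posterior Dirichlet(25/4, 19/4, 6, 17/3)
obs 12: x=2 → posterior Dirichlet(25/4, 19/4, 7, 17/3)
obs 13: x=3 → posterior Dirichlet(25/4, 19/4, 7, 20/3)
obs 14: x=2 → posterior Dirichlet(25/4, 19/4, 8, 20/3)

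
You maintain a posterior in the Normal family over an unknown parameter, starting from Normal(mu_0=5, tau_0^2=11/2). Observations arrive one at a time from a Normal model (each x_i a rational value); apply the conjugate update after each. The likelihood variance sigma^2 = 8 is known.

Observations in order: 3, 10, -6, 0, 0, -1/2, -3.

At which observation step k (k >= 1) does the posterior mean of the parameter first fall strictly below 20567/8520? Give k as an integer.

k = 5

obs 1: x=3 → posterior Normal(113/27, 88/27)
obs 2: x=10 → posterior Normal(223/38, 44/19)
obs 3: x=-6 → posterior Normal(157/49, 88/49)
obs 4: x=0 → posterior Normal(157/60, 22/15)
obs 5: x=0 → posterior Normal(157/71, 88/71)
obs 6: x=-1/2 → posterior Normal(303/164, 44/41)
obs 7: x=-3 → posterior Normal(79/62, 88/93)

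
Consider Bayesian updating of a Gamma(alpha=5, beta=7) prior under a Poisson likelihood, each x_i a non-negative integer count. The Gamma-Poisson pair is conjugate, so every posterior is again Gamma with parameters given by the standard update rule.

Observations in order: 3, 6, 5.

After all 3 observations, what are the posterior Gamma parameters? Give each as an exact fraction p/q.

alpha=19, beta=10

obs 1: x=3 → posterior Gamma(8, 8)
obs 2: x=6 → posterior Gamma(14, 9)
obs 3: x=5 → posterior Gamma(19, 10)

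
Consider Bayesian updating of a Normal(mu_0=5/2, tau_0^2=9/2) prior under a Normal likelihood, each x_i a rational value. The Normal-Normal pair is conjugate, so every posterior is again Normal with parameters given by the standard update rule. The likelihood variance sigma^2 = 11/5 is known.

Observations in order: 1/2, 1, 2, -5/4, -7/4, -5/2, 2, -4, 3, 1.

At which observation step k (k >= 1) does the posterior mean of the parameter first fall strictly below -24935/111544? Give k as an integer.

k = 8

obs 1: x=1/2 → posterior Normal(155/134, 99/67)
obs 2: x=1 → posterior Normal(35/32, 99/112)
obs 3: x=2 → posterior Normal(425/314, 99/157)
obs 4: x=-5/4 → posterior Normal(625/808, 99/202)
obs 5: x=-7/4 → posterior Normal(155/494, 99/247)
obs 6: x=-5/2 → posterior Normal(-35/292, 99/292)
obs 7: x=2 → posterior Normal(55/337, 99/337)
obs 8: x=-4 → posterior Normal(-125/382, 99/382)
obs 9: x=3 → posterior Normal(10/427, 99/427)
obs 10: x=1 → posterior Normal(55/472, 99/472)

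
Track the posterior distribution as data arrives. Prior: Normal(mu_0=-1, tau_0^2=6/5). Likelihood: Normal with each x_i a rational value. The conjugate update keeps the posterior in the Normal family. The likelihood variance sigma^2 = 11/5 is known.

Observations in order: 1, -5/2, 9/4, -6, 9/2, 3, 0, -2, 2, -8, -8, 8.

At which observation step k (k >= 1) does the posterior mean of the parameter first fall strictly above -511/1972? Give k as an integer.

obs 1: x=1 → posterior Normal(-5/17, 66/85)
obs 2: x=-5/2 → posterior Normal(-20/23, 66/115)
obs 3: x=9/4 → posterior Normal(-13/58, 66/145)
obs 4: x=-6 → posterior Normal(-17/14, 66/175)
obs 5: x=9/2 → posterior Normal(-31/82, 66/205)
obs 6: x=3 → posterior Normal(5/94, 66/235)
obs 7: x=0 → posterior Normal(5/106, 66/265)
obs 8: x=-2 → posterior Normal(-19/118, 66/295)
obs 9: x=2 → posterior Normal(1/26, 66/325)
obs 10: x=-8 → posterior Normal(-91/142, 66/355)
obs 11: x=-8 → posterior Normal(-17/14, 6/35)
obs 12: x=8 → posterior Normal(-91/166, 66/415)

k = 3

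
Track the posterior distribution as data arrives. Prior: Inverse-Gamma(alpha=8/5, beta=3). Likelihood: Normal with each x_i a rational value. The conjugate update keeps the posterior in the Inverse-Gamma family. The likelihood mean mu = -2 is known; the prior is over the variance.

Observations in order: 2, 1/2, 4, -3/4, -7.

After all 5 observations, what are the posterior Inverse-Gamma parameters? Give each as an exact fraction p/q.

obs 1: x=2 → posterior Inverse-Gamma(21/10, 11)
obs 2: x=1/2 → posterior Inverse-Gamma(13/5, 113/8)
obs 3: x=4 → posterior Inverse-Gamma(31/10, 257/8)
obs 4: x=-3/4 → posterior Inverse-Gamma(18/5, 1053/32)
obs 5: x=-7 → posterior Inverse-Gamma(41/10, 1453/32)

alpha=41/10, beta=1453/32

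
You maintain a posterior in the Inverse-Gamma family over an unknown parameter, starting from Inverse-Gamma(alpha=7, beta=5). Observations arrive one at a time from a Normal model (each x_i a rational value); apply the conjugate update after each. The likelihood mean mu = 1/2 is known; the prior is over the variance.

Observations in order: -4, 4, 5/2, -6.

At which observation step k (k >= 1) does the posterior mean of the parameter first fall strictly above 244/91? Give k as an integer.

obs 1: x=-4 → posterior Inverse-Gamma(15/2, 121/8)
obs 2: x=4 → posterior Inverse-Gamma(8, 85/4)
obs 3: x=5/2 → posterior Inverse-Gamma(17/2, 93/4)
obs 4: x=-6 → posterior Inverse-Gamma(9, 355/8)

k = 2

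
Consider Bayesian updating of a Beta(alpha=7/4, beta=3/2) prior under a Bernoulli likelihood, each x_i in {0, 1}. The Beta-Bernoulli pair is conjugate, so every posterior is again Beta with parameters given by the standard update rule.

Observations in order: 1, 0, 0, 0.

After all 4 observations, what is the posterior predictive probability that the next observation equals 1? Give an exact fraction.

11/29

obs 1: x=1 → posterior Beta(11/4, 3/2)
obs 2: x=0 → posterior Beta(11/4, 5/2)
obs 3: x=0 → posterior Beta(11/4, 7/2)
obs 4: x=0 → posterior Beta(11/4, 9/2)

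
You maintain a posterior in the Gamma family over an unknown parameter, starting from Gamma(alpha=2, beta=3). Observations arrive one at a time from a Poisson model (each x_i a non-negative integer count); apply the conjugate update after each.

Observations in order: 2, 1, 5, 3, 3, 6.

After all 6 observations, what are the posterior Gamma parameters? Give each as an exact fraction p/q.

obs 1: x=2 → posterior Gamma(4, 4)
obs 2: x=1 → posterior Gamma(5, 5)
obs 3: x=5 → posterior Gamma(10, 6)
obs 4: x=3 → posterior Gamma(13, 7)
obs 5: x=3 → posterior Gamma(16, 8)
obs 6: x=6 → posterior Gamma(22, 9)

alpha=22, beta=9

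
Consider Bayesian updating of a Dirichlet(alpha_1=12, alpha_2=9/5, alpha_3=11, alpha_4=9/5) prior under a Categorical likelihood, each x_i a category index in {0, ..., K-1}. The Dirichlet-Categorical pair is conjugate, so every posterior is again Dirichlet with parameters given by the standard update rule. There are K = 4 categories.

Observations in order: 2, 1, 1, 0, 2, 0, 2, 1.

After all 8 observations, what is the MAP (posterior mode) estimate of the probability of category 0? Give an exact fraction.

65/153

obs 1: x=2 → posterior Dirichlet(12, 9/5, 12, 9/5)
obs 2: x=1 → posterior Dirichlet(12, 14/5, 12, 9/5)
obs 3: x=1 → posterior Dirichlet(12, 19/5, 12, 9/5)
obs 4: x=0 → posterior Dirichlet(13, 19/5, 12, 9/5)
obs 5: x=2 → posterior Dirichlet(13, 19/5, 13, 9/5)
obs 6: x=0 → posterior Dirichlet(14, 19/5, 13, 9/5)
obs 7: x=2 → posterior Dirichlet(14, 19/5, 14, 9/5)
obs 8: x=1 → posterior Dirichlet(14, 24/5, 14, 9/5)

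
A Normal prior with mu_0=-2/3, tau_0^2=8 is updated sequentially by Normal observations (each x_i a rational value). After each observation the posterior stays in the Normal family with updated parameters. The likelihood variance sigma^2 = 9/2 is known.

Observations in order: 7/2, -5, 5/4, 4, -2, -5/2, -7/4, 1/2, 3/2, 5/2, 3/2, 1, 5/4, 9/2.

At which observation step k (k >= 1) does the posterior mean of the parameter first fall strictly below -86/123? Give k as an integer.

obs 1: x=7/2 → posterior Normal(2, 72/25)
obs 2: x=-5 → posterior Normal(-30/41, 72/41)
obs 3: x=5/4 → posterior Normal(-10/57, 24/19)
obs 4: x=4 → posterior Normal(54/73, 72/73)
obs 5: x=-2 → posterior Normal(22/89, 72/89)
obs 6: x=-5/2 → posterior Normal(-6/35, 24/35)
obs 7: x=-7/4 → posterior Normal(-46/121, 72/121)
obs 8: x=1/2 → posterior Normal(-38/137, 72/137)
obs 9: x=3/2 → posterior Normal(-14/153, 8/17)
obs 10: x=5/2 → posterior Normal(2/13, 72/169)
obs 11: x=3/2 → posterior Normal(10/37, 72/185)
obs 12: x=1 → posterior Normal(22/67, 24/67)
obs 13: x=5/4 → posterior Normal(86/217, 72/217)
obs 14: x=9/2 → posterior Normal(158/233, 72/233)

k = 2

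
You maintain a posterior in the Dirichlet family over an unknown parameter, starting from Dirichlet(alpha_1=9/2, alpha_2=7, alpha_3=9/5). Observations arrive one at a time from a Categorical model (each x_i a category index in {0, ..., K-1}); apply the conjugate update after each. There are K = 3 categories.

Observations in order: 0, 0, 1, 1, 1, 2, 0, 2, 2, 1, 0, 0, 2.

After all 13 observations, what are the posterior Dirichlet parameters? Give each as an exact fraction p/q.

alpha_1=19/2, alpha_2=11, alpha_3=29/5

obs 1: x=0 → posterior Dirichlet(11/2, 7, 9/5)
obs 2: x=0 → posterior Dirichlet(13/2, 7, 9/5)
obs 3: x=1 → posterior Dirichlet(13/2, 8, 9/5)
obs 4: x=1 → posterior Dirichlet(13/2, 9, 9/5)
obs 5: x=1 → posterior Dirichlet(13/2, 10, 9/5)
obs 6: x=2 → posterior Dirichlet(13/2, 10, 14/5)
obs 7: x=0 → posterior Dirichlet(15/2, 10, 14/5)
obs 8: x=2 → posterior Dirichlet(15/2, 10, 19/5)
obs 9: x=2 → posterior Dirichlet(15/2, 10, 24/5)
obs 10: x=1 → posterior Dirichlet(15/2, 11, 24/5)
obs 11: x=0 → posterior Dirichlet(17/2, 11, 24/5)
obs 12: x=0 → posterior Dirichlet(19/2, 11, 24/5)
obs 13: x=2 → posterior Dirichlet(19/2, 11, 29/5)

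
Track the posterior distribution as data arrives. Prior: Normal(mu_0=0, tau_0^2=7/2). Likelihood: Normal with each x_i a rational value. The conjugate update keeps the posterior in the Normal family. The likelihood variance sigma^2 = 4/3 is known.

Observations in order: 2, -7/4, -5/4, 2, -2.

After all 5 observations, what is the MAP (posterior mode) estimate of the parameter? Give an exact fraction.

obs 1: x=2 → posterior Normal(42/29, 28/29)
obs 2: x=-7/4 → posterior Normal(21/200, 14/25)
obs 3: x=-5/4 → posterior Normal(-21/71, 28/71)
obs 4: x=2 → posterior Normal(21/92, 7/23)
obs 5: x=-2 → posterior Normal(-21/113, 28/113)

-21/113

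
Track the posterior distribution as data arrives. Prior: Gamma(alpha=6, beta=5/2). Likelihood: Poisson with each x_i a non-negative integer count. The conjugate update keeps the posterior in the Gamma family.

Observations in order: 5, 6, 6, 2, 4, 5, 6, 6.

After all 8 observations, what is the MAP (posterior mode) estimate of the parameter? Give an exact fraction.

30/7

obs 1: x=5 → posterior Gamma(11, 7/2)
obs 2: x=6 → posterior Gamma(17, 9/2)
obs 3: x=6 → posterior Gamma(23, 11/2)
obs 4: x=2 → posterior Gamma(25, 13/2)
obs 5: x=4 → posterior Gamma(29, 15/2)
obs 6: x=5 → posterior Gamma(34, 17/2)
obs 7: x=6 → posterior Gamma(40, 19/2)
obs 8: x=6 → posterior Gamma(46, 21/2)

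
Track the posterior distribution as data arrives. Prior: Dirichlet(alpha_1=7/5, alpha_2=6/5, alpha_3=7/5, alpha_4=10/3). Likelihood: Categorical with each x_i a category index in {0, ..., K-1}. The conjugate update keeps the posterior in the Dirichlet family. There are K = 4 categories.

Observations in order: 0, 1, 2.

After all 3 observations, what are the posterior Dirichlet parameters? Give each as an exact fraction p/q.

alpha_1=12/5, alpha_2=11/5, alpha_3=12/5, alpha_4=10/3

obs 1: x=0 → posterior Dirichlet(12/5, 6/5, 7/5, 10/3)
obs 2: x=1 → posterior Dirichlet(12/5, 11/5, 7/5, 10/3)
obs 3: x=2 → posterior Dirichlet(12/5, 11/5, 12/5, 10/3)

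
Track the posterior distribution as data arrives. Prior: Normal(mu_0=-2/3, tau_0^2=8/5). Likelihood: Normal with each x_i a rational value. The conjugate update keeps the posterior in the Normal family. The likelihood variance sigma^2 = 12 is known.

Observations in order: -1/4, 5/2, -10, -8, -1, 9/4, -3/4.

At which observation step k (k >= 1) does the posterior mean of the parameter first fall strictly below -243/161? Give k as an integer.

k = 4

obs 1: x=-1/4 → posterior Normal(-21/34, 24/17)
obs 2: x=5/2 → posterior Normal(-11/38, 24/19)
obs 3: x=-10 → posterior Normal(-17/14, 8/7)
obs 4: x=-8 → posterior Normal(-83/46, 24/23)
obs 5: x=-1 → posterior Normal(-87/50, 24/25)
obs 6: x=9/4 → posterior Normal(-13/9, 8/9)
obs 7: x=-3/4 → posterior Normal(-81/58, 24/29)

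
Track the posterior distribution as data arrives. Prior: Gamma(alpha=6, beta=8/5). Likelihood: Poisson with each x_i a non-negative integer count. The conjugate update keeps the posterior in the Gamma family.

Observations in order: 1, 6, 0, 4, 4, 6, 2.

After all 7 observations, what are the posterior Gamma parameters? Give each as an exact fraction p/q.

alpha=29, beta=43/5

obs 1: x=1 → posterior Gamma(7, 13/5)
obs 2: x=6 → posterior Gamma(13, 18/5)
obs 3: x=0 → posterior Gamma(13, 23/5)
obs 4: x=4 → posterior Gamma(17, 28/5)
obs 5: x=4 → posterior Gamma(21, 33/5)
obs 6: x=6 → posterior Gamma(27, 38/5)
obs 7: x=2 → posterior Gamma(29, 43/5)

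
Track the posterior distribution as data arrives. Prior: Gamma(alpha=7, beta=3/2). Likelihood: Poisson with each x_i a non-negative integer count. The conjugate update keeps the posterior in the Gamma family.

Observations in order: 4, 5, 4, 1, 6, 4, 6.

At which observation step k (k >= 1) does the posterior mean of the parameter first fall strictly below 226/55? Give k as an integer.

k = 4

obs 1: x=4 → posterior Gamma(11, 5/2)
obs 2: x=5 → posterior Gamma(16, 7/2)
obs 3: x=4 → posterior Gamma(20, 9/2)
obs 4: x=1 → posterior Gamma(21, 11/2)
obs 5: x=6 → posterior Gamma(27, 13/2)
obs 6: x=4 → posterior Gamma(31, 15/2)
obs 7: x=6 → posterior Gamma(37, 17/2)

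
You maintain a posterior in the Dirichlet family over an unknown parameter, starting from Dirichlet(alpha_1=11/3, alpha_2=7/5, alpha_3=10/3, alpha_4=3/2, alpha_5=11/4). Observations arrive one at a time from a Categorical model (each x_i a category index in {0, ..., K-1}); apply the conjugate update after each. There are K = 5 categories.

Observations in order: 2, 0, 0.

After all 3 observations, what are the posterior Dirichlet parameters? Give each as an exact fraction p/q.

obs 1: x=2 → posterior Dirichlet(11/3, 7/5, 13/3, 3/2, 11/4)
obs 2: x=0 → posterior Dirichlet(14/3, 7/5, 13/3, 3/2, 11/4)
obs 3: x=0 → posterior Dirichlet(17/3, 7/5, 13/3, 3/2, 11/4)

alpha_1=17/3, alpha_2=7/5, alpha_3=13/3, alpha_4=3/2, alpha_5=11/4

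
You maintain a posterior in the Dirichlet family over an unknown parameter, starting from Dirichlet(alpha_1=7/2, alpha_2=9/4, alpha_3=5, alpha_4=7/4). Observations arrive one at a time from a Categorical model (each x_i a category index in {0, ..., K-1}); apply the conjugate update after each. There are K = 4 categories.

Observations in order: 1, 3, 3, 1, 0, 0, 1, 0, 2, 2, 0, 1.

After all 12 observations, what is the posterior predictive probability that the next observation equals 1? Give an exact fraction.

25/98

obs 1: x=1 → posterior Dirichlet(7/2, 13/4, 5, 7/4)
obs 2: x=3 → posterior Dirichlet(7/2, 13/4, 5, 11/4)
obs 3: x=3 → posterior Dirichlet(7/2, 13/4, 5, 15/4)
obs 4: x=1 → posterior Dirichlet(7/2, 17/4, 5, 15/4)
obs 5: x=0 → posterior Dirichlet(9/2, 17/4, 5, 15/4)
obs 6: x=0 → posterior Dirichlet(11/2, 17/4, 5, 15/4)
obs 7: x=1 → posterior Dirichlet(11/2, 21/4, 5, 15/4)
obs 8: x=0 → posterior Dirichlet(13/2, 21/4, 5, 15/4)
obs 9: x=2 → posterior Dirichlet(13/2, 21/4, 6, 15/4)
obs 10: x=2 → posterior Dirichlet(13/2, 21/4, 7, 15/4)
obs 11: x=0 → posterior Dirichlet(15/2, 21/4, 7, 15/4)
obs 12: x=1 → posterior Dirichlet(15/2, 25/4, 7, 15/4)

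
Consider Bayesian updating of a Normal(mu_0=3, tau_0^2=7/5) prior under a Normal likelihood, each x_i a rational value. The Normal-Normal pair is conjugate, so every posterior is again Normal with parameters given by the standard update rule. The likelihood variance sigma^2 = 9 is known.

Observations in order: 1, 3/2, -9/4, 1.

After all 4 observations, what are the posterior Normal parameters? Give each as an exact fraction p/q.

obs 1: x=1 → posterior Normal(71/26, 63/52)
obs 2: x=3/2 → posterior Normal(305/118, 63/59)
obs 3: x=-9/4 → posterior Normal(547/264, 21/22)
obs 4: x=1 → posterior Normal(575/292, 63/73)

mu_0=575/292, tau_0^2=63/73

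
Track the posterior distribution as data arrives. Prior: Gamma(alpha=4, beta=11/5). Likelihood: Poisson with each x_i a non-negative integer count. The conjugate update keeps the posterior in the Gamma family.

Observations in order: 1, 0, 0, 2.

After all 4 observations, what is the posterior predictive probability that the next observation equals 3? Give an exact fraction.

obs 1: x=1 → posterior Gamma(5, 16/5)
obs 2: x=0 → posterior Gamma(5, 21/5)
obs 3: x=0 → posterior Gamma(5, 26/5)
obs 4: x=2 → posterior Gamma(7, 31/5)

24073537347125/304679870005248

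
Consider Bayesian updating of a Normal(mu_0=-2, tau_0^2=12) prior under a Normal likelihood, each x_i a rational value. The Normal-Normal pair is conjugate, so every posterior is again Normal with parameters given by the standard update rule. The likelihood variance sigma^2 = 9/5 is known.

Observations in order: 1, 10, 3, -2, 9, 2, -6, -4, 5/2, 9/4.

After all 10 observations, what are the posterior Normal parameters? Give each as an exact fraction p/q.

mu_0=349/203, tau_0^2=36/203

obs 1: x=1 → posterior Normal(14/23, 36/23)
obs 2: x=10 → posterior Normal(214/43, 36/43)
obs 3: x=3 → posterior Normal(274/63, 4/7)
obs 4: x=-2 → posterior Normal(234/83, 36/83)
obs 5: x=9 → posterior Normal(414/103, 36/103)
obs 6: x=2 → posterior Normal(454/123, 12/41)
obs 7: x=-6 → posterior Normal(334/143, 36/143)
obs 8: x=-4 → posterior Normal(254/163, 36/163)
obs 9: x=5/2 → posterior Normal(304/183, 12/61)
obs 10: x=9/4 → posterior Normal(349/203, 36/203)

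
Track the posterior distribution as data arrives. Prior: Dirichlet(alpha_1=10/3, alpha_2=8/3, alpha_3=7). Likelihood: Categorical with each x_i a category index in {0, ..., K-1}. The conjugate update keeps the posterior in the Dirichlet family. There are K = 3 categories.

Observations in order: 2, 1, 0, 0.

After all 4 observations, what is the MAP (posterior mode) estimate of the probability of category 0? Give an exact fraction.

obs 1: x=2 → posterior Dirichlet(10/3, 8/3, 8)
obs 2: x=1 → posterior Dirichlet(10/3, 11/3, 8)
obs 3: x=0 → posterior Dirichlet(13/3, 11/3, 8)
obs 4: x=0 → posterior Dirichlet(16/3, 11/3, 8)

13/42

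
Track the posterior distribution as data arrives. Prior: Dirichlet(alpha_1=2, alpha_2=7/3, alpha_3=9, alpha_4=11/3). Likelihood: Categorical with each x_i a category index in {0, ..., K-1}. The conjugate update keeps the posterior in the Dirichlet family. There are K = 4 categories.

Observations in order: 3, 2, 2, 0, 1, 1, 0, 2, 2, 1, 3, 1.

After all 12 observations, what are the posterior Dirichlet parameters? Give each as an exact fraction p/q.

obs 1: x=3 → posterior Dirichlet(2, 7/3, 9, 14/3)
obs 2: x=2 → posterior Dirichlet(2, 7/3, 10, 14/3)
obs 3: x=2 → posterior Dirichlet(2, 7/3, 11, 14/3)
obs 4: x=0 → posterior Dirichlet(3, 7/3, 11, 14/3)
obs 5: x=1 → posterior Dirichlet(3, 10/3, 11, 14/3)
obs 6: x=1 → posterior Dirichlet(3, 13/3, 11, 14/3)
obs 7: x=0 → posterior Dirichlet(4, 13/3, 11, 14/3)
obs 8: x=2 → posterior Dirichlet(4, 13/3, 12, 14/3)
obs 9: x=2 → posterior Dirichlet(4, 13/3, 13, 14/3)
obs 10: x=1 → posterior Dirichlet(4, 16/3, 13, 14/3)
obs 11: x=3 → posterior Dirichlet(4, 16/3, 13, 17/3)
obs 12: x=1 → posterior Dirichlet(4, 19/3, 13, 17/3)

alpha_1=4, alpha_2=19/3, alpha_3=13, alpha_4=17/3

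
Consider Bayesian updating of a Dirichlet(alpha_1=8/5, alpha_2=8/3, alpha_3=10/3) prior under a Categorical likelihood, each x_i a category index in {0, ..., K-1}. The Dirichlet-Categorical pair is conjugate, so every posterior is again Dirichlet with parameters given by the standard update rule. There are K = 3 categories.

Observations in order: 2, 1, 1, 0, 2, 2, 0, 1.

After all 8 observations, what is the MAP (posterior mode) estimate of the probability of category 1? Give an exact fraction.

obs 1: x=2 → posterior Dirichlet(8/5, 8/3, 13/3)
obs 2: x=1 → posterior Dirichlet(8/5, 11/3, 13/3)
obs 3: x=1 → posterior Dirichlet(8/5, 14/3, 13/3)
obs 4: x=0 → posterior Dirichlet(13/5, 14/3, 13/3)
obs 5: x=2 → posterior Dirichlet(13/5, 14/3, 16/3)
obs 6: x=2 → posterior Dirichlet(13/5, 14/3, 19/3)
obs 7: x=0 → posterior Dirichlet(18/5, 14/3, 19/3)
obs 8: x=1 → posterior Dirichlet(18/5, 17/3, 19/3)

10/27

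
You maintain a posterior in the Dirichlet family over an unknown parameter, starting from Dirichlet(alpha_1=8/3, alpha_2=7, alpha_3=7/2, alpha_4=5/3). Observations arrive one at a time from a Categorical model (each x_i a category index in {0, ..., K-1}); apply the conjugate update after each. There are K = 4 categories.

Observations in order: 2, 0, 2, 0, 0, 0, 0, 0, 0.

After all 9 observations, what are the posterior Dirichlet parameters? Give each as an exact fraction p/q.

alpha_1=29/3, alpha_2=7, alpha_3=11/2, alpha_4=5/3

obs 1: x=2 → posterior Dirichlet(8/3, 7, 9/2, 5/3)
obs 2: x=0 → posterior Dirichlet(11/3, 7, 9/2, 5/3)
obs 3: x=2 → posterior Dirichlet(11/3, 7, 11/2, 5/3)
obs 4: x=0 → posterior Dirichlet(14/3, 7, 11/2, 5/3)
obs 5: x=0 → posterior Dirichlet(17/3, 7, 11/2, 5/3)
obs 6: x=0 → posterior Dirichlet(20/3, 7, 11/2, 5/3)
obs 7: x=0 → posterior Dirichlet(23/3, 7, 11/2, 5/3)
obs 8: x=0 → posterior Dirichlet(26/3, 7, 11/2, 5/3)
obs 9: x=0 → posterior Dirichlet(29/3, 7, 11/2, 5/3)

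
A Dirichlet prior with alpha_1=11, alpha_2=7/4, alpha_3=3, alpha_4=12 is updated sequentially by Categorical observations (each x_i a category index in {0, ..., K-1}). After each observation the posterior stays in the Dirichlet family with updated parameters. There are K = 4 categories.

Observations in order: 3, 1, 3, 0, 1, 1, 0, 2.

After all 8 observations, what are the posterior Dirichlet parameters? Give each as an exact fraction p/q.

obs 1: x=3 → posterior Dirichlet(11, 7/4, 3, 13)
obs 2: x=1 → posterior Dirichlet(11, 11/4, 3, 13)
obs 3: x=3 → posterior Dirichlet(11, 11/4, 3, 14)
obs 4: x=0 → posterior Dirichlet(12, 11/4, 3, 14)
obs 5: x=1 → posterior Dirichlet(12, 15/4, 3, 14)
obs 6: x=1 → posterior Dirichlet(12, 19/4, 3, 14)
obs 7: x=0 → posterior Dirichlet(13, 19/4, 3, 14)
obs 8: x=2 → posterior Dirichlet(13, 19/4, 4, 14)

alpha_1=13, alpha_2=19/4, alpha_3=4, alpha_4=14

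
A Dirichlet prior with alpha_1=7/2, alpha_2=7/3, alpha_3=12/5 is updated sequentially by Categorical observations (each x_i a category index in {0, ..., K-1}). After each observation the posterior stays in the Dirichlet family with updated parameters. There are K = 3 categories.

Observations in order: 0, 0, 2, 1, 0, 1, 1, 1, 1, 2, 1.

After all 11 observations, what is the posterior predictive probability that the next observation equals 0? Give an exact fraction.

obs 1: x=0 → posterior Dirichlet(9/2, 7/3, 12/5)
obs 2: x=0 → posterior Dirichlet(11/2, 7/3, 12/5)
obs 3: x=2 → posterior Dirichlet(11/2, 7/3, 17/5)
obs 4: x=1 → posterior Dirichlet(11/2, 10/3, 17/5)
obs 5: x=0 → posterior Dirichlet(13/2, 10/3, 17/5)
obs 6: x=1 → posterior Dirichlet(13/2, 13/3, 17/5)
obs 7: x=1 → posterior Dirichlet(13/2, 16/3, 17/5)
obs 8: x=1 → posterior Dirichlet(13/2, 19/3, 17/5)
obs 9: x=1 → posterior Dirichlet(13/2, 22/3, 17/5)
obs 10: x=2 → posterior Dirichlet(13/2, 22/3, 22/5)
obs 11: x=1 → posterior Dirichlet(13/2, 25/3, 22/5)

195/577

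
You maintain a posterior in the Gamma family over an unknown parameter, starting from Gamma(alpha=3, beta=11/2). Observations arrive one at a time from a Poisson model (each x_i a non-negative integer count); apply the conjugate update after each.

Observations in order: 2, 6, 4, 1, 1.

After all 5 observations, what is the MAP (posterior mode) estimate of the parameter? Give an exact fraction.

32/21

obs 1: x=2 → posterior Gamma(5, 13/2)
obs 2: x=6 → posterior Gamma(11, 15/2)
obs 3: x=4 → posterior Gamma(15, 17/2)
obs 4: x=1 → posterior Gamma(16, 19/2)
obs 5: x=1 → posterior Gamma(17, 21/2)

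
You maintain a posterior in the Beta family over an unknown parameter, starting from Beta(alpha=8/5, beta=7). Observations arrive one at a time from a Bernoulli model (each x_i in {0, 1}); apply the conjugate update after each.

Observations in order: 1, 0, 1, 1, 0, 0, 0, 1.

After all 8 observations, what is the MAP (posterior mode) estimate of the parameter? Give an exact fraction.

obs 1: x=1 → posterior Beta(13/5, 7)
obs 2: x=0 → posterior Beta(13/5, 8)
obs 3: x=1 → posterior Beta(18/5, 8)
obs 4: x=1 → posterior Beta(23/5, 8)
obs 5: x=0 → posterior Beta(23/5, 9)
obs 6: x=0 → posterior Beta(23/5, 10)
obs 7: x=0 → posterior Beta(23/5, 11)
obs 8: x=1 → posterior Beta(28/5, 11)

23/73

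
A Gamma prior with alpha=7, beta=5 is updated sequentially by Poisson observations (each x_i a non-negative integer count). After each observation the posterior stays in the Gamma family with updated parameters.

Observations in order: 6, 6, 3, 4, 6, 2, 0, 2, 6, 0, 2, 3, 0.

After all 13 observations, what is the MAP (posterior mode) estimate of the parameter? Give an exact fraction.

23/9

obs 1: x=6 → posterior Gamma(13, 6)
obs 2: x=6 → posterior Gamma(19, 7)
obs 3: x=3 → posterior Gamma(22, 8)
obs 4: x=4 → posterior Gamma(26, 9)
obs 5: x=6 → posterior Gamma(32, 10)
obs 6: x=2 → posterior Gamma(34, 11)
obs 7: x=0 → posterior Gamma(34, 12)
obs 8: x=2 → posterior Gamma(36, 13)
obs 9: x=6 → posterior Gamma(42, 14)
obs 10: x=0 → posterior Gamma(42, 15)
obs 11: x=2 → posterior Gamma(44, 16)
obs 12: x=3 → posterior Gamma(47, 17)
obs 13: x=0 → posterior Gamma(47, 18)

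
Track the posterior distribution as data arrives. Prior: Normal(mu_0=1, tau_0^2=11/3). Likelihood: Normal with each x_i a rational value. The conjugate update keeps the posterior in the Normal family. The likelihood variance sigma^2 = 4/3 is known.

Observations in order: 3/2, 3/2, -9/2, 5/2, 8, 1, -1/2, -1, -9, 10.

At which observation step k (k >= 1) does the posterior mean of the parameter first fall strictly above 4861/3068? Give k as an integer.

obs 1: x=3/2 → posterior Normal(41/30, 44/45)
obs 2: x=3/2 → posterior Normal(37/26, 22/39)
obs 3: x=-9/2 → posterior Normal(-25/74, 44/111)
obs 4: x=5/2 → posterior Normal(5/16, 11/36)
obs 5: x=8 → posterior Normal(103/59, 44/177)
obs 6: x=1 → posterior Normal(57/35, 22/105)
obs 7: x=-1/2 → posterior Normal(217/162, 44/243)
obs 8: x=-1 → posterior Normal(195/184, 11/69)
obs 9: x=-9 → posterior Normal(-3/206, 44/309)
obs 10: x=10 → posterior Normal(217/228, 22/171)

k = 5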